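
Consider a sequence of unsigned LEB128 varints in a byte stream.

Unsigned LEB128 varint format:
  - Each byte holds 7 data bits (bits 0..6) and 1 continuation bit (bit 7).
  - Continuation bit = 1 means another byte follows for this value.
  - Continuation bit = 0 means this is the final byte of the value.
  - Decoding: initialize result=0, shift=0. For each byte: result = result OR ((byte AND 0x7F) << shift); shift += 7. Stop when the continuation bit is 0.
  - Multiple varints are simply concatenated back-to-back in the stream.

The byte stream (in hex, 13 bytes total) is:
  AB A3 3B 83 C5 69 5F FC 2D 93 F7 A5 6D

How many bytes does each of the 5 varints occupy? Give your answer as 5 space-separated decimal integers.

Answer: 3 3 1 2 4

Derivation:
  byte[0]=0xAB cont=1 payload=0x2B=43: acc |= 43<<0 -> acc=43 shift=7
  byte[1]=0xA3 cont=1 payload=0x23=35: acc |= 35<<7 -> acc=4523 shift=14
  byte[2]=0x3B cont=0 payload=0x3B=59: acc |= 59<<14 -> acc=971179 shift=21 [end]
Varint 1: bytes[0:3] = AB A3 3B -> value 971179 (3 byte(s))
  byte[3]=0x83 cont=1 payload=0x03=3: acc |= 3<<0 -> acc=3 shift=7
  byte[4]=0xC5 cont=1 payload=0x45=69: acc |= 69<<7 -> acc=8835 shift=14
  byte[5]=0x69 cont=0 payload=0x69=105: acc |= 105<<14 -> acc=1729155 shift=21 [end]
Varint 2: bytes[3:6] = 83 C5 69 -> value 1729155 (3 byte(s))
  byte[6]=0x5F cont=0 payload=0x5F=95: acc |= 95<<0 -> acc=95 shift=7 [end]
Varint 3: bytes[6:7] = 5F -> value 95 (1 byte(s))
  byte[7]=0xFC cont=1 payload=0x7C=124: acc |= 124<<0 -> acc=124 shift=7
  byte[8]=0x2D cont=0 payload=0x2D=45: acc |= 45<<7 -> acc=5884 shift=14 [end]
Varint 4: bytes[7:9] = FC 2D -> value 5884 (2 byte(s))
  byte[9]=0x93 cont=1 payload=0x13=19: acc |= 19<<0 -> acc=19 shift=7
  byte[10]=0xF7 cont=1 payload=0x77=119: acc |= 119<<7 -> acc=15251 shift=14
  byte[11]=0xA5 cont=1 payload=0x25=37: acc |= 37<<14 -> acc=621459 shift=21
  byte[12]=0x6D cont=0 payload=0x6D=109: acc |= 109<<21 -> acc=229211027 shift=28 [end]
Varint 5: bytes[9:13] = 93 F7 A5 6D -> value 229211027 (4 byte(s))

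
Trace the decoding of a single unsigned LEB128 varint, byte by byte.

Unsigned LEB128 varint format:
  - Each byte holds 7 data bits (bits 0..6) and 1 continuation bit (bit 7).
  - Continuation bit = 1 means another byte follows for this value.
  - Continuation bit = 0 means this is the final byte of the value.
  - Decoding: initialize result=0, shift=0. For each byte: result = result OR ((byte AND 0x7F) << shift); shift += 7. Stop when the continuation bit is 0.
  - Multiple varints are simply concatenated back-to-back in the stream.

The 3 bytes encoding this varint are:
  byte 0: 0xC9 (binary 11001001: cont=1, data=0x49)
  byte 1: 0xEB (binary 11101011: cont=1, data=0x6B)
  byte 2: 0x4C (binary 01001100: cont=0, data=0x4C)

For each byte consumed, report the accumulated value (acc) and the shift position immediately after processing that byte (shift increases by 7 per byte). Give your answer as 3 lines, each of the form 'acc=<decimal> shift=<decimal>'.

byte 0=0xC9: payload=0x49=73, contrib = 73<<0 = 73; acc -> 73, shift -> 7
byte 1=0xEB: payload=0x6B=107, contrib = 107<<7 = 13696; acc -> 13769, shift -> 14
byte 2=0x4C: payload=0x4C=76, contrib = 76<<14 = 1245184; acc -> 1258953, shift -> 21

Answer: acc=73 shift=7
acc=13769 shift=14
acc=1258953 shift=21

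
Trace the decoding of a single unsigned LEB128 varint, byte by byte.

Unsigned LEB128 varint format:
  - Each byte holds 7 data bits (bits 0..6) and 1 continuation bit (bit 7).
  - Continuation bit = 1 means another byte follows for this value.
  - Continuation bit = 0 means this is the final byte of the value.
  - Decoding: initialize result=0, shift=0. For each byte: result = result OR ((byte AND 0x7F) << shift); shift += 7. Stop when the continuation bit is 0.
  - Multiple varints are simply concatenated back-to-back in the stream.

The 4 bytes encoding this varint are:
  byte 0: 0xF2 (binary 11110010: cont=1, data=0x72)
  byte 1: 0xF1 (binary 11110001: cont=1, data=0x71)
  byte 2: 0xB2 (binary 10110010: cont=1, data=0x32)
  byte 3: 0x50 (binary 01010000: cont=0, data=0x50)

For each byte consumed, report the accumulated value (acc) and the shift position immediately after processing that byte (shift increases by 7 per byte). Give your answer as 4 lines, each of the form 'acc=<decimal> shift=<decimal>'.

byte 0=0xF2: payload=0x72=114, contrib = 114<<0 = 114; acc -> 114, shift -> 7
byte 1=0xF1: payload=0x71=113, contrib = 113<<7 = 14464; acc -> 14578, shift -> 14
byte 2=0xB2: payload=0x32=50, contrib = 50<<14 = 819200; acc -> 833778, shift -> 21
byte 3=0x50: payload=0x50=80, contrib = 80<<21 = 167772160; acc -> 168605938, shift -> 28

Answer: acc=114 shift=7
acc=14578 shift=14
acc=833778 shift=21
acc=168605938 shift=28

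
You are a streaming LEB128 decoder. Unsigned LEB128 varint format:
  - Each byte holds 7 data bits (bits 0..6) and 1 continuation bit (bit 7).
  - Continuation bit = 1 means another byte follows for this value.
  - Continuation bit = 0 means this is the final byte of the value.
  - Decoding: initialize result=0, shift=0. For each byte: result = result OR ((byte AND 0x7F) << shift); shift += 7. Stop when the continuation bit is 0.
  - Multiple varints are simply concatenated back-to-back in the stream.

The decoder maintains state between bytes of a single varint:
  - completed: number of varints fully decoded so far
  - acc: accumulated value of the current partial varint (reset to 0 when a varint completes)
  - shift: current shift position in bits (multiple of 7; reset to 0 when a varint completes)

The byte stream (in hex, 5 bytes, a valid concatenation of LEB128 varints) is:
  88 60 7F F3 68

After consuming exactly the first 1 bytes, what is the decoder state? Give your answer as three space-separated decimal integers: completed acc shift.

Answer: 0 8 7

Derivation:
byte[0]=0x88 cont=1 payload=0x08: acc |= 8<<0 -> completed=0 acc=8 shift=7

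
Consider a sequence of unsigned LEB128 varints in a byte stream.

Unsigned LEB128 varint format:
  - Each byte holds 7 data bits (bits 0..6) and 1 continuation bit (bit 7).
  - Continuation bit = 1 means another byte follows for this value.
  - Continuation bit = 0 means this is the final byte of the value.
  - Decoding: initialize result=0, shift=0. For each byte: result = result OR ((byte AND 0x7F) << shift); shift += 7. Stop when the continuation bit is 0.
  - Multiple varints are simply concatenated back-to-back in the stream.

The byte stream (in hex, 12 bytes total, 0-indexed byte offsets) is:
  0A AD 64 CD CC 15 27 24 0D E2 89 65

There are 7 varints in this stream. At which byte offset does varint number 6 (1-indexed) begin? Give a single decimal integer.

Answer: 8

Derivation:
  byte[0]=0x0A cont=0 payload=0x0A=10: acc |= 10<<0 -> acc=10 shift=7 [end]
Varint 1: bytes[0:1] = 0A -> value 10 (1 byte(s))
  byte[1]=0xAD cont=1 payload=0x2D=45: acc |= 45<<0 -> acc=45 shift=7
  byte[2]=0x64 cont=0 payload=0x64=100: acc |= 100<<7 -> acc=12845 shift=14 [end]
Varint 2: bytes[1:3] = AD 64 -> value 12845 (2 byte(s))
  byte[3]=0xCD cont=1 payload=0x4D=77: acc |= 77<<0 -> acc=77 shift=7
  byte[4]=0xCC cont=1 payload=0x4C=76: acc |= 76<<7 -> acc=9805 shift=14
  byte[5]=0x15 cont=0 payload=0x15=21: acc |= 21<<14 -> acc=353869 shift=21 [end]
Varint 3: bytes[3:6] = CD CC 15 -> value 353869 (3 byte(s))
  byte[6]=0x27 cont=0 payload=0x27=39: acc |= 39<<0 -> acc=39 shift=7 [end]
Varint 4: bytes[6:7] = 27 -> value 39 (1 byte(s))
  byte[7]=0x24 cont=0 payload=0x24=36: acc |= 36<<0 -> acc=36 shift=7 [end]
Varint 5: bytes[7:8] = 24 -> value 36 (1 byte(s))
  byte[8]=0x0D cont=0 payload=0x0D=13: acc |= 13<<0 -> acc=13 shift=7 [end]
Varint 6: bytes[8:9] = 0D -> value 13 (1 byte(s))
  byte[9]=0xE2 cont=1 payload=0x62=98: acc |= 98<<0 -> acc=98 shift=7
  byte[10]=0x89 cont=1 payload=0x09=9: acc |= 9<<7 -> acc=1250 shift=14
  byte[11]=0x65 cont=0 payload=0x65=101: acc |= 101<<14 -> acc=1656034 shift=21 [end]
Varint 7: bytes[9:12] = E2 89 65 -> value 1656034 (3 byte(s))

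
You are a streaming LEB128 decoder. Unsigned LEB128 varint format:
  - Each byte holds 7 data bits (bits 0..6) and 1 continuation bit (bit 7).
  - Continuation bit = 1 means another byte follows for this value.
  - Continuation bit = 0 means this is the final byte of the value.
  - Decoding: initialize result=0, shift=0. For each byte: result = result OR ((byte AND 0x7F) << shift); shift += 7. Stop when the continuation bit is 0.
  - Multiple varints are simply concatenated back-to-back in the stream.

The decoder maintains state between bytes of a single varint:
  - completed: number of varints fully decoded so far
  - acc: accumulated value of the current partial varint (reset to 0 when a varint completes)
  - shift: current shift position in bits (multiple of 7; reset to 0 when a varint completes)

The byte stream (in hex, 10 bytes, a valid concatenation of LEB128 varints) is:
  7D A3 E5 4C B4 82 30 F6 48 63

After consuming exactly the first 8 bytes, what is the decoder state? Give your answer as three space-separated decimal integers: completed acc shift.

Answer: 3 118 7

Derivation:
byte[0]=0x7D cont=0 payload=0x7D: varint #1 complete (value=125); reset -> completed=1 acc=0 shift=0
byte[1]=0xA3 cont=1 payload=0x23: acc |= 35<<0 -> completed=1 acc=35 shift=7
byte[2]=0xE5 cont=1 payload=0x65: acc |= 101<<7 -> completed=1 acc=12963 shift=14
byte[3]=0x4C cont=0 payload=0x4C: varint #2 complete (value=1258147); reset -> completed=2 acc=0 shift=0
byte[4]=0xB4 cont=1 payload=0x34: acc |= 52<<0 -> completed=2 acc=52 shift=7
byte[5]=0x82 cont=1 payload=0x02: acc |= 2<<7 -> completed=2 acc=308 shift=14
byte[6]=0x30 cont=0 payload=0x30: varint #3 complete (value=786740); reset -> completed=3 acc=0 shift=0
byte[7]=0xF6 cont=1 payload=0x76: acc |= 118<<0 -> completed=3 acc=118 shift=7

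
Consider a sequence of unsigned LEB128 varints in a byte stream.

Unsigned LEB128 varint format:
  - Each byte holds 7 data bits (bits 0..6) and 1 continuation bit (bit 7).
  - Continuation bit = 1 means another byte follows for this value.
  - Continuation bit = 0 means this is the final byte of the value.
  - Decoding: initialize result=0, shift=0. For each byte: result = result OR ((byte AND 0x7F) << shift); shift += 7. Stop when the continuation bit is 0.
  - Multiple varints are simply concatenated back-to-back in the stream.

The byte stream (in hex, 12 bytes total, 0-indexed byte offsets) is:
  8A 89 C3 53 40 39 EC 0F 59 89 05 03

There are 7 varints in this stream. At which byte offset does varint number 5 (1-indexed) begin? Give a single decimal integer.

Answer: 8

Derivation:
  byte[0]=0x8A cont=1 payload=0x0A=10: acc |= 10<<0 -> acc=10 shift=7
  byte[1]=0x89 cont=1 payload=0x09=9: acc |= 9<<7 -> acc=1162 shift=14
  byte[2]=0xC3 cont=1 payload=0x43=67: acc |= 67<<14 -> acc=1098890 shift=21
  byte[3]=0x53 cont=0 payload=0x53=83: acc |= 83<<21 -> acc=175162506 shift=28 [end]
Varint 1: bytes[0:4] = 8A 89 C3 53 -> value 175162506 (4 byte(s))
  byte[4]=0x40 cont=0 payload=0x40=64: acc |= 64<<0 -> acc=64 shift=7 [end]
Varint 2: bytes[4:5] = 40 -> value 64 (1 byte(s))
  byte[5]=0x39 cont=0 payload=0x39=57: acc |= 57<<0 -> acc=57 shift=7 [end]
Varint 3: bytes[5:6] = 39 -> value 57 (1 byte(s))
  byte[6]=0xEC cont=1 payload=0x6C=108: acc |= 108<<0 -> acc=108 shift=7
  byte[7]=0x0F cont=0 payload=0x0F=15: acc |= 15<<7 -> acc=2028 shift=14 [end]
Varint 4: bytes[6:8] = EC 0F -> value 2028 (2 byte(s))
  byte[8]=0x59 cont=0 payload=0x59=89: acc |= 89<<0 -> acc=89 shift=7 [end]
Varint 5: bytes[8:9] = 59 -> value 89 (1 byte(s))
  byte[9]=0x89 cont=1 payload=0x09=9: acc |= 9<<0 -> acc=9 shift=7
  byte[10]=0x05 cont=0 payload=0x05=5: acc |= 5<<7 -> acc=649 shift=14 [end]
Varint 6: bytes[9:11] = 89 05 -> value 649 (2 byte(s))
  byte[11]=0x03 cont=0 payload=0x03=3: acc |= 3<<0 -> acc=3 shift=7 [end]
Varint 7: bytes[11:12] = 03 -> value 3 (1 byte(s))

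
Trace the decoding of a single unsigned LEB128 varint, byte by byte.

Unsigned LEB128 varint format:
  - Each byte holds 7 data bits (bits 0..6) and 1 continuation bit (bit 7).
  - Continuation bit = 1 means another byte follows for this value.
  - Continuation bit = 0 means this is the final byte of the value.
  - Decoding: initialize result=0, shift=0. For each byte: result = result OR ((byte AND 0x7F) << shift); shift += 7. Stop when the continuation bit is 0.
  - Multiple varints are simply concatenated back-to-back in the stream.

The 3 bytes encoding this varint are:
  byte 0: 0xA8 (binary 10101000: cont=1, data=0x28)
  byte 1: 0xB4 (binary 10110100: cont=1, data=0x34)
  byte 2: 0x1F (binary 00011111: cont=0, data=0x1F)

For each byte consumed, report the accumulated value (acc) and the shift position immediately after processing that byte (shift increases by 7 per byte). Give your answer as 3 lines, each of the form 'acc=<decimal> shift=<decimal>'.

Answer: acc=40 shift=7
acc=6696 shift=14
acc=514600 shift=21

Derivation:
byte 0=0xA8: payload=0x28=40, contrib = 40<<0 = 40; acc -> 40, shift -> 7
byte 1=0xB4: payload=0x34=52, contrib = 52<<7 = 6656; acc -> 6696, shift -> 14
byte 2=0x1F: payload=0x1F=31, contrib = 31<<14 = 507904; acc -> 514600, shift -> 21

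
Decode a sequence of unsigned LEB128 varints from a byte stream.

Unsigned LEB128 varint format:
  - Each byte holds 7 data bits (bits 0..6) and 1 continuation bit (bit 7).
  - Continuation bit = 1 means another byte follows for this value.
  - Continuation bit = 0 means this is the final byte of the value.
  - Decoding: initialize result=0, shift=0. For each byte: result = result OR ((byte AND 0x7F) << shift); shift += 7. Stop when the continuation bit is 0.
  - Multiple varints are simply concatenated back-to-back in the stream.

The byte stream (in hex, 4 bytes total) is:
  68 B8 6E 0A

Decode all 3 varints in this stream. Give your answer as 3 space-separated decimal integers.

  byte[0]=0x68 cont=0 payload=0x68=104: acc |= 104<<0 -> acc=104 shift=7 [end]
Varint 1: bytes[0:1] = 68 -> value 104 (1 byte(s))
  byte[1]=0xB8 cont=1 payload=0x38=56: acc |= 56<<0 -> acc=56 shift=7
  byte[2]=0x6E cont=0 payload=0x6E=110: acc |= 110<<7 -> acc=14136 shift=14 [end]
Varint 2: bytes[1:3] = B8 6E -> value 14136 (2 byte(s))
  byte[3]=0x0A cont=0 payload=0x0A=10: acc |= 10<<0 -> acc=10 shift=7 [end]
Varint 3: bytes[3:4] = 0A -> value 10 (1 byte(s))

Answer: 104 14136 10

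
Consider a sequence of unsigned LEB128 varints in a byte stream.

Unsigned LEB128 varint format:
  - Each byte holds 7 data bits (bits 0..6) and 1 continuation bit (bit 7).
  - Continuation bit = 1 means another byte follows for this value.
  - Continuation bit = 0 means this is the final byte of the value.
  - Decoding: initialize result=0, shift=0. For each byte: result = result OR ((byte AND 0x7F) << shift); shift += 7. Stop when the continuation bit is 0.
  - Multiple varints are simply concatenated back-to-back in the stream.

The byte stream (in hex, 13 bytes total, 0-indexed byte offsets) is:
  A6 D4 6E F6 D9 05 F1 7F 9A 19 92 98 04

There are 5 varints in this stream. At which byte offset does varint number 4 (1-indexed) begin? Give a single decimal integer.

  byte[0]=0xA6 cont=1 payload=0x26=38: acc |= 38<<0 -> acc=38 shift=7
  byte[1]=0xD4 cont=1 payload=0x54=84: acc |= 84<<7 -> acc=10790 shift=14
  byte[2]=0x6E cont=0 payload=0x6E=110: acc |= 110<<14 -> acc=1813030 shift=21 [end]
Varint 1: bytes[0:3] = A6 D4 6E -> value 1813030 (3 byte(s))
  byte[3]=0xF6 cont=1 payload=0x76=118: acc |= 118<<0 -> acc=118 shift=7
  byte[4]=0xD9 cont=1 payload=0x59=89: acc |= 89<<7 -> acc=11510 shift=14
  byte[5]=0x05 cont=0 payload=0x05=5: acc |= 5<<14 -> acc=93430 shift=21 [end]
Varint 2: bytes[3:6] = F6 D9 05 -> value 93430 (3 byte(s))
  byte[6]=0xF1 cont=1 payload=0x71=113: acc |= 113<<0 -> acc=113 shift=7
  byte[7]=0x7F cont=0 payload=0x7F=127: acc |= 127<<7 -> acc=16369 shift=14 [end]
Varint 3: bytes[6:8] = F1 7F -> value 16369 (2 byte(s))
  byte[8]=0x9A cont=1 payload=0x1A=26: acc |= 26<<0 -> acc=26 shift=7
  byte[9]=0x19 cont=0 payload=0x19=25: acc |= 25<<7 -> acc=3226 shift=14 [end]
Varint 4: bytes[8:10] = 9A 19 -> value 3226 (2 byte(s))
  byte[10]=0x92 cont=1 payload=0x12=18: acc |= 18<<0 -> acc=18 shift=7
  byte[11]=0x98 cont=1 payload=0x18=24: acc |= 24<<7 -> acc=3090 shift=14
  byte[12]=0x04 cont=0 payload=0x04=4: acc |= 4<<14 -> acc=68626 shift=21 [end]
Varint 5: bytes[10:13] = 92 98 04 -> value 68626 (3 byte(s))

Answer: 8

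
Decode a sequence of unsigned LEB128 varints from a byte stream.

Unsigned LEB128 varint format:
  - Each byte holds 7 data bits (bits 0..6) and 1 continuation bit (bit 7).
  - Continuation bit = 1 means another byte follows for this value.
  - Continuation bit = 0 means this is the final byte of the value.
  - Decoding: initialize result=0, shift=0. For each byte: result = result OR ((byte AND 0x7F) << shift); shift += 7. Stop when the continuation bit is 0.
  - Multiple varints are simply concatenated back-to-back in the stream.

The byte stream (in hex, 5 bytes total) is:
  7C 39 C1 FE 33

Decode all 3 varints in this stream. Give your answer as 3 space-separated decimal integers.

  byte[0]=0x7C cont=0 payload=0x7C=124: acc |= 124<<0 -> acc=124 shift=7 [end]
Varint 1: bytes[0:1] = 7C -> value 124 (1 byte(s))
  byte[1]=0x39 cont=0 payload=0x39=57: acc |= 57<<0 -> acc=57 shift=7 [end]
Varint 2: bytes[1:2] = 39 -> value 57 (1 byte(s))
  byte[2]=0xC1 cont=1 payload=0x41=65: acc |= 65<<0 -> acc=65 shift=7
  byte[3]=0xFE cont=1 payload=0x7E=126: acc |= 126<<7 -> acc=16193 shift=14
  byte[4]=0x33 cont=0 payload=0x33=51: acc |= 51<<14 -> acc=851777 shift=21 [end]
Varint 3: bytes[2:5] = C1 FE 33 -> value 851777 (3 byte(s))

Answer: 124 57 851777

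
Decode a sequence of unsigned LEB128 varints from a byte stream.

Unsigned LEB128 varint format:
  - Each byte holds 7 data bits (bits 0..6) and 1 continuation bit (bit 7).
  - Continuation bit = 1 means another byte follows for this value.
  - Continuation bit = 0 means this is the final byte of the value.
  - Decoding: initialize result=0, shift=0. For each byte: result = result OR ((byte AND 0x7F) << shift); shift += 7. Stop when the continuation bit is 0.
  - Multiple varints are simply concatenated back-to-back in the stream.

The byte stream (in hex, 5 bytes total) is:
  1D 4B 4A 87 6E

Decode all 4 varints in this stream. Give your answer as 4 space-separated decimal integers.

Answer: 29 75 74 14087

Derivation:
  byte[0]=0x1D cont=0 payload=0x1D=29: acc |= 29<<0 -> acc=29 shift=7 [end]
Varint 1: bytes[0:1] = 1D -> value 29 (1 byte(s))
  byte[1]=0x4B cont=0 payload=0x4B=75: acc |= 75<<0 -> acc=75 shift=7 [end]
Varint 2: bytes[1:2] = 4B -> value 75 (1 byte(s))
  byte[2]=0x4A cont=0 payload=0x4A=74: acc |= 74<<0 -> acc=74 shift=7 [end]
Varint 3: bytes[2:3] = 4A -> value 74 (1 byte(s))
  byte[3]=0x87 cont=1 payload=0x07=7: acc |= 7<<0 -> acc=7 shift=7
  byte[4]=0x6E cont=0 payload=0x6E=110: acc |= 110<<7 -> acc=14087 shift=14 [end]
Varint 4: bytes[3:5] = 87 6E -> value 14087 (2 byte(s))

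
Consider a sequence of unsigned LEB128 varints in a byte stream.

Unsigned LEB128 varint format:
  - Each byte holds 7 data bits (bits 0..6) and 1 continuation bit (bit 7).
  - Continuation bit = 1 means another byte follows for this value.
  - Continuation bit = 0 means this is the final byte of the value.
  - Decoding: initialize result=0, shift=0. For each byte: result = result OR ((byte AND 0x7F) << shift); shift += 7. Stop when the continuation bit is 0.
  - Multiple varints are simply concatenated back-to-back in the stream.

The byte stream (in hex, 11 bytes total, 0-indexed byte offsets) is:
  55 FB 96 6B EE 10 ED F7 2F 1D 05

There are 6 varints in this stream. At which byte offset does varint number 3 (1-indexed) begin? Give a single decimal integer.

  byte[0]=0x55 cont=0 payload=0x55=85: acc |= 85<<0 -> acc=85 shift=7 [end]
Varint 1: bytes[0:1] = 55 -> value 85 (1 byte(s))
  byte[1]=0xFB cont=1 payload=0x7B=123: acc |= 123<<0 -> acc=123 shift=7
  byte[2]=0x96 cont=1 payload=0x16=22: acc |= 22<<7 -> acc=2939 shift=14
  byte[3]=0x6B cont=0 payload=0x6B=107: acc |= 107<<14 -> acc=1756027 shift=21 [end]
Varint 2: bytes[1:4] = FB 96 6B -> value 1756027 (3 byte(s))
  byte[4]=0xEE cont=1 payload=0x6E=110: acc |= 110<<0 -> acc=110 shift=7
  byte[5]=0x10 cont=0 payload=0x10=16: acc |= 16<<7 -> acc=2158 shift=14 [end]
Varint 3: bytes[4:6] = EE 10 -> value 2158 (2 byte(s))
  byte[6]=0xED cont=1 payload=0x6D=109: acc |= 109<<0 -> acc=109 shift=7
  byte[7]=0xF7 cont=1 payload=0x77=119: acc |= 119<<7 -> acc=15341 shift=14
  byte[8]=0x2F cont=0 payload=0x2F=47: acc |= 47<<14 -> acc=785389 shift=21 [end]
Varint 4: bytes[6:9] = ED F7 2F -> value 785389 (3 byte(s))
  byte[9]=0x1D cont=0 payload=0x1D=29: acc |= 29<<0 -> acc=29 shift=7 [end]
Varint 5: bytes[9:10] = 1D -> value 29 (1 byte(s))
  byte[10]=0x05 cont=0 payload=0x05=5: acc |= 5<<0 -> acc=5 shift=7 [end]
Varint 6: bytes[10:11] = 05 -> value 5 (1 byte(s))

Answer: 4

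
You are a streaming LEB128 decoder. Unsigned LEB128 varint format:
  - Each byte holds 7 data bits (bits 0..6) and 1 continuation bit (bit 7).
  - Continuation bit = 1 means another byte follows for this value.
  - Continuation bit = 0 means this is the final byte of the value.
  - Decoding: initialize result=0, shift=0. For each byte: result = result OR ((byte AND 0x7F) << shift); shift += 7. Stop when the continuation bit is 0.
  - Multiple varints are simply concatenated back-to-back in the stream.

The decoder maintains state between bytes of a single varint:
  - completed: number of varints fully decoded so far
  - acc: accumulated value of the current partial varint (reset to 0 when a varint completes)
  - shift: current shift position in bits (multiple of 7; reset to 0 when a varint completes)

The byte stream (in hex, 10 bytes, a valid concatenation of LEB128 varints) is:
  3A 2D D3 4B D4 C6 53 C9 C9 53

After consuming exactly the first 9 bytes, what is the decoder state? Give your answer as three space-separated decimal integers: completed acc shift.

byte[0]=0x3A cont=0 payload=0x3A: varint #1 complete (value=58); reset -> completed=1 acc=0 shift=0
byte[1]=0x2D cont=0 payload=0x2D: varint #2 complete (value=45); reset -> completed=2 acc=0 shift=0
byte[2]=0xD3 cont=1 payload=0x53: acc |= 83<<0 -> completed=2 acc=83 shift=7
byte[3]=0x4B cont=0 payload=0x4B: varint #3 complete (value=9683); reset -> completed=3 acc=0 shift=0
byte[4]=0xD4 cont=1 payload=0x54: acc |= 84<<0 -> completed=3 acc=84 shift=7
byte[5]=0xC6 cont=1 payload=0x46: acc |= 70<<7 -> completed=3 acc=9044 shift=14
byte[6]=0x53 cont=0 payload=0x53: varint #4 complete (value=1368916); reset -> completed=4 acc=0 shift=0
byte[7]=0xC9 cont=1 payload=0x49: acc |= 73<<0 -> completed=4 acc=73 shift=7
byte[8]=0xC9 cont=1 payload=0x49: acc |= 73<<7 -> completed=4 acc=9417 shift=14

Answer: 4 9417 14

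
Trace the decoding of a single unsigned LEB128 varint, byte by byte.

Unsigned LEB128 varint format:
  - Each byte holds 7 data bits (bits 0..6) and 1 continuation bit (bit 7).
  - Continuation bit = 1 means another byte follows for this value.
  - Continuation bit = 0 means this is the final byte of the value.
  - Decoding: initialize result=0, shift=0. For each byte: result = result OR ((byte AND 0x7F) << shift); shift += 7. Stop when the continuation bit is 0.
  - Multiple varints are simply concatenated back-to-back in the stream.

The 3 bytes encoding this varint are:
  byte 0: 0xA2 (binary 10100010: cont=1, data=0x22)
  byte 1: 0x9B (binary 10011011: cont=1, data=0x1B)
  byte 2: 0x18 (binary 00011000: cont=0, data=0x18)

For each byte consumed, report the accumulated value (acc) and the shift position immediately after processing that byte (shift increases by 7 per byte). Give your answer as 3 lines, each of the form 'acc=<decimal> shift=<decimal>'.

Answer: acc=34 shift=7
acc=3490 shift=14
acc=396706 shift=21

Derivation:
byte 0=0xA2: payload=0x22=34, contrib = 34<<0 = 34; acc -> 34, shift -> 7
byte 1=0x9B: payload=0x1B=27, contrib = 27<<7 = 3456; acc -> 3490, shift -> 14
byte 2=0x18: payload=0x18=24, contrib = 24<<14 = 393216; acc -> 396706, shift -> 21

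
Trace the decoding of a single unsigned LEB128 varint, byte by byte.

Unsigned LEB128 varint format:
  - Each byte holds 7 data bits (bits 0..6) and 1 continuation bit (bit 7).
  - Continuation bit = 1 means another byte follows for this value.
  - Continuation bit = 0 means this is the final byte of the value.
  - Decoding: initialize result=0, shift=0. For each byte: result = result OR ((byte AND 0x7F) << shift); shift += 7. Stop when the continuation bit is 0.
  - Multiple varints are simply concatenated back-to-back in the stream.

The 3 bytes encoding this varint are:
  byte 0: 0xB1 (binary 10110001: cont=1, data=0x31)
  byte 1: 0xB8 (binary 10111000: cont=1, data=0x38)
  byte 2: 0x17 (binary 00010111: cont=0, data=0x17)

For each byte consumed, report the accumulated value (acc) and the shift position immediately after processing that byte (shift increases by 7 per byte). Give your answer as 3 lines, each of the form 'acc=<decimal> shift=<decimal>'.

Answer: acc=49 shift=7
acc=7217 shift=14
acc=384049 shift=21

Derivation:
byte 0=0xB1: payload=0x31=49, contrib = 49<<0 = 49; acc -> 49, shift -> 7
byte 1=0xB8: payload=0x38=56, contrib = 56<<7 = 7168; acc -> 7217, shift -> 14
byte 2=0x17: payload=0x17=23, contrib = 23<<14 = 376832; acc -> 384049, shift -> 21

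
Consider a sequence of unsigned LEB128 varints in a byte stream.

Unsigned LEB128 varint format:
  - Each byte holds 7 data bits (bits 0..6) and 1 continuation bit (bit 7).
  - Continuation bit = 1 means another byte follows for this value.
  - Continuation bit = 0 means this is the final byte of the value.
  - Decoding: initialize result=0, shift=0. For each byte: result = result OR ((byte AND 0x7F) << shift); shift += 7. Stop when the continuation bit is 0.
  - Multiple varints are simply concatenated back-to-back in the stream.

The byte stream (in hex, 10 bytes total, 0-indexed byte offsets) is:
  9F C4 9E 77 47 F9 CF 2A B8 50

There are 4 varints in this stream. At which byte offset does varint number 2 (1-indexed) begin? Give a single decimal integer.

Answer: 4

Derivation:
  byte[0]=0x9F cont=1 payload=0x1F=31: acc |= 31<<0 -> acc=31 shift=7
  byte[1]=0xC4 cont=1 payload=0x44=68: acc |= 68<<7 -> acc=8735 shift=14
  byte[2]=0x9E cont=1 payload=0x1E=30: acc |= 30<<14 -> acc=500255 shift=21
  byte[3]=0x77 cont=0 payload=0x77=119: acc |= 119<<21 -> acc=250061343 shift=28 [end]
Varint 1: bytes[0:4] = 9F C4 9E 77 -> value 250061343 (4 byte(s))
  byte[4]=0x47 cont=0 payload=0x47=71: acc |= 71<<0 -> acc=71 shift=7 [end]
Varint 2: bytes[4:5] = 47 -> value 71 (1 byte(s))
  byte[5]=0xF9 cont=1 payload=0x79=121: acc |= 121<<0 -> acc=121 shift=7
  byte[6]=0xCF cont=1 payload=0x4F=79: acc |= 79<<7 -> acc=10233 shift=14
  byte[7]=0x2A cont=0 payload=0x2A=42: acc |= 42<<14 -> acc=698361 shift=21 [end]
Varint 3: bytes[5:8] = F9 CF 2A -> value 698361 (3 byte(s))
  byte[8]=0xB8 cont=1 payload=0x38=56: acc |= 56<<0 -> acc=56 shift=7
  byte[9]=0x50 cont=0 payload=0x50=80: acc |= 80<<7 -> acc=10296 shift=14 [end]
Varint 4: bytes[8:10] = B8 50 -> value 10296 (2 byte(s))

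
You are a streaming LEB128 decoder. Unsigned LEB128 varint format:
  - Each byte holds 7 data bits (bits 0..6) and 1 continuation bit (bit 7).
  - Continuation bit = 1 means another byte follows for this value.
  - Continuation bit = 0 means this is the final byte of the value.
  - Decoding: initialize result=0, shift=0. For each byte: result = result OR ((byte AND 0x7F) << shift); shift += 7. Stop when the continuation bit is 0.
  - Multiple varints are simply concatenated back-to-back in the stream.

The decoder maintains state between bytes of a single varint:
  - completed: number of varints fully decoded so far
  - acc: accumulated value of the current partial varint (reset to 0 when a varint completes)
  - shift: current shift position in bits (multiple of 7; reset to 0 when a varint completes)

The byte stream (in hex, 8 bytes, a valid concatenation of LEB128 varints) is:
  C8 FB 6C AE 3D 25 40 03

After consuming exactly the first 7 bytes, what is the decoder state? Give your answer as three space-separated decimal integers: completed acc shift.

byte[0]=0xC8 cont=1 payload=0x48: acc |= 72<<0 -> completed=0 acc=72 shift=7
byte[1]=0xFB cont=1 payload=0x7B: acc |= 123<<7 -> completed=0 acc=15816 shift=14
byte[2]=0x6C cont=0 payload=0x6C: varint #1 complete (value=1785288); reset -> completed=1 acc=0 shift=0
byte[3]=0xAE cont=1 payload=0x2E: acc |= 46<<0 -> completed=1 acc=46 shift=7
byte[4]=0x3D cont=0 payload=0x3D: varint #2 complete (value=7854); reset -> completed=2 acc=0 shift=0
byte[5]=0x25 cont=0 payload=0x25: varint #3 complete (value=37); reset -> completed=3 acc=0 shift=0
byte[6]=0x40 cont=0 payload=0x40: varint #4 complete (value=64); reset -> completed=4 acc=0 shift=0

Answer: 4 0 0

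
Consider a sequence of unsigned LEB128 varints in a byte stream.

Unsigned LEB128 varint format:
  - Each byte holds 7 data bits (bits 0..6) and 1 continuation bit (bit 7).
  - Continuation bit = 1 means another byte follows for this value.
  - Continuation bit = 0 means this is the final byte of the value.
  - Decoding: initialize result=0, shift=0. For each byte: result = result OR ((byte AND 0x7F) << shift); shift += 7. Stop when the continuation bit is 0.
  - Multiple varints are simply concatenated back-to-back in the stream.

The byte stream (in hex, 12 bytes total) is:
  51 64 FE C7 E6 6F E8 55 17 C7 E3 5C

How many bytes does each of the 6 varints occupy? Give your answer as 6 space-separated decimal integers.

Answer: 1 1 4 2 1 3

Derivation:
  byte[0]=0x51 cont=0 payload=0x51=81: acc |= 81<<0 -> acc=81 shift=7 [end]
Varint 1: bytes[0:1] = 51 -> value 81 (1 byte(s))
  byte[1]=0x64 cont=0 payload=0x64=100: acc |= 100<<0 -> acc=100 shift=7 [end]
Varint 2: bytes[1:2] = 64 -> value 100 (1 byte(s))
  byte[2]=0xFE cont=1 payload=0x7E=126: acc |= 126<<0 -> acc=126 shift=7
  byte[3]=0xC7 cont=1 payload=0x47=71: acc |= 71<<7 -> acc=9214 shift=14
  byte[4]=0xE6 cont=1 payload=0x66=102: acc |= 102<<14 -> acc=1680382 shift=21
  byte[5]=0x6F cont=0 payload=0x6F=111: acc |= 111<<21 -> acc=234464254 shift=28 [end]
Varint 3: bytes[2:6] = FE C7 E6 6F -> value 234464254 (4 byte(s))
  byte[6]=0xE8 cont=1 payload=0x68=104: acc |= 104<<0 -> acc=104 shift=7
  byte[7]=0x55 cont=0 payload=0x55=85: acc |= 85<<7 -> acc=10984 shift=14 [end]
Varint 4: bytes[6:8] = E8 55 -> value 10984 (2 byte(s))
  byte[8]=0x17 cont=0 payload=0x17=23: acc |= 23<<0 -> acc=23 shift=7 [end]
Varint 5: bytes[8:9] = 17 -> value 23 (1 byte(s))
  byte[9]=0xC7 cont=1 payload=0x47=71: acc |= 71<<0 -> acc=71 shift=7
  byte[10]=0xE3 cont=1 payload=0x63=99: acc |= 99<<7 -> acc=12743 shift=14
  byte[11]=0x5C cont=0 payload=0x5C=92: acc |= 92<<14 -> acc=1520071 shift=21 [end]
Varint 6: bytes[9:12] = C7 E3 5C -> value 1520071 (3 byte(s))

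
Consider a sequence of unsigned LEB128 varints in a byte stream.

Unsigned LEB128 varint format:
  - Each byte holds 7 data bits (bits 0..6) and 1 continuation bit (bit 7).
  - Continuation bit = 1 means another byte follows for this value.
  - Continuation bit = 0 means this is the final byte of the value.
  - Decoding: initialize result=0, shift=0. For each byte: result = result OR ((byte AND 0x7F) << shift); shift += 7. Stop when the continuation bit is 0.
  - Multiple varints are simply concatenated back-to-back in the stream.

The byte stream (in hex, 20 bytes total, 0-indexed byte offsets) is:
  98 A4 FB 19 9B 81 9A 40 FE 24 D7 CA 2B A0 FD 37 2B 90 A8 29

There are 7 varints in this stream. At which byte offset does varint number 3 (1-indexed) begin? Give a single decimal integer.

Answer: 8

Derivation:
  byte[0]=0x98 cont=1 payload=0x18=24: acc |= 24<<0 -> acc=24 shift=7
  byte[1]=0xA4 cont=1 payload=0x24=36: acc |= 36<<7 -> acc=4632 shift=14
  byte[2]=0xFB cont=1 payload=0x7B=123: acc |= 123<<14 -> acc=2019864 shift=21
  byte[3]=0x19 cont=0 payload=0x19=25: acc |= 25<<21 -> acc=54448664 shift=28 [end]
Varint 1: bytes[0:4] = 98 A4 FB 19 -> value 54448664 (4 byte(s))
  byte[4]=0x9B cont=1 payload=0x1B=27: acc |= 27<<0 -> acc=27 shift=7
  byte[5]=0x81 cont=1 payload=0x01=1: acc |= 1<<7 -> acc=155 shift=14
  byte[6]=0x9A cont=1 payload=0x1A=26: acc |= 26<<14 -> acc=426139 shift=21
  byte[7]=0x40 cont=0 payload=0x40=64: acc |= 64<<21 -> acc=134643867 shift=28 [end]
Varint 2: bytes[4:8] = 9B 81 9A 40 -> value 134643867 (4 byte(s))
  byte[8]=0xFE cont=1 payload=0x7E=126: acc |= 126<<0 -> acc=126 shift=7
  byte[9]=0x24 cont=0 payload=0x24=36: acc |= 36<<7 -> acc=4734 shift=14 [end]
Varint 3: bytes[8:10] = FE 24 -> value 4734 (2 byte(s))
  byte[10]=0xD7 cont=1 payload=0x57=87: acc |= 87<<0 -> acc=87 shift=7
  byte[11]=0xCA cont=1 payload=0x4A=74: acc |= 74<<7 -> acc=9559 shift=14
  byte[12]=0x2B cont=0 payload=0x2B=43: acc |= 43<<14 -> acc=714071 shift=21 [end]
Varint 4: bytes[10:13] = D7 CA 2B -> value 714071 (3 byte(s))
  byte[13]=0xA0 cont=1 payload=0x20=32: acc |= 32<<0 -> acc=32 shift=7
  byte[14]=0xFD cont=1 payload=0x7D=125: acc |= 125<<7 -> acc=16032 shift=14
  byte[15]=0x37 cont=0 payload=0x37=55: acc |= 55<<14 -> acc=917152 shift=21 [end]
Varint 5: bytes[13:16] = A0 FD 37 -> value 917152 (3 byte(s))
  byte[16]=0x2B cont=0 payload=0x2B=43: acc |= 43<<0 -> acc=43 shift=7 [end]
Varint 6: bytes[16:17] = 2B -> value 43 (1 byte(s))
  byte[17]=0x90 cont=1 payload=0x10=16: acc |= 16<<0 -> acc=16 shift=7
  byte[18]=0xA8 cont=1 payload=0x28=40: acc |= 40<<7 -> acc=5136 shift=14
  byte[19]=0x29 cont=0 payload=0x29=41: acc |= 41<<14 -> acc=676880 shift=21 [end]
Varint 7: bytes[17:20] = 90 A8 29 -> value 676880 (3 byte(s))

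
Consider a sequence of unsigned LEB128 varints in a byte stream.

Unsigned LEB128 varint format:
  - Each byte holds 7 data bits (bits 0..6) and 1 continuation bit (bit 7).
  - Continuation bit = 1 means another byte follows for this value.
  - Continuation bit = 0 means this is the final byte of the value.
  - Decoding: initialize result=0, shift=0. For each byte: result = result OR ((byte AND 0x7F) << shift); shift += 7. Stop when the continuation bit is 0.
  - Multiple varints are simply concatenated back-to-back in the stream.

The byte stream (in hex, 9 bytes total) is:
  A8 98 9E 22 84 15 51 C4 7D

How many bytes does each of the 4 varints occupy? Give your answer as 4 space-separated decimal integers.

  byte[0]=0xA8 cont=1 payload=0x28=40: acc |= 40<<0 -> acc=40 shift=7
  byte[1]=0x98 cont=1 payload=0x18=24: acc |= 24<<7 -> acc=3112 shift=14
  byte[2]=0x9E cont=1 payload=0x1E=30: acc |= 30<<14 -> acc=494632 shift=21
  byte[3]=0x22 cont=0 payload=0x22=34: acc |= 34<<21 -> acc=71797800 shift=28 [end]
Varint 1: bytes[0:4] = A8 98 9E 22 -> value 71797800 (4 byte(s))
  byte[4]=0x84 cont=1 payload=0x04=4: acc |= 4<<0 -> acc=4 shift=7
  byte[5]=0x15 cont=0 payload=0x15=21: acc |= 21<<7 -> acc=2692 shift=14 [end]
Varint 2: bytes[4:6] = 84 15 -> value 2692 (2 byte(s))
  byte[6]=0x51 cont=0 payload=0x51=81: acc |= 81<<0 -> acc=81 shift=7 [end]
Varint 3: bytes[6:7] = 51 -> value 81 (1 byte(s))
  byte[7]=0xC4 cont=1 payload=0x44=68: acc |= 68<<0 -> acc=68 shift=7
  byte[8]=0x7D cont=0 payload=0x7D=125: acc |= 125<<7 -> acc=16068 shift=14 [end]
Varint 4: bytes[7:9] = C4 7D -> value 16068 (2 byte(s))

Answer: 4 2 1 2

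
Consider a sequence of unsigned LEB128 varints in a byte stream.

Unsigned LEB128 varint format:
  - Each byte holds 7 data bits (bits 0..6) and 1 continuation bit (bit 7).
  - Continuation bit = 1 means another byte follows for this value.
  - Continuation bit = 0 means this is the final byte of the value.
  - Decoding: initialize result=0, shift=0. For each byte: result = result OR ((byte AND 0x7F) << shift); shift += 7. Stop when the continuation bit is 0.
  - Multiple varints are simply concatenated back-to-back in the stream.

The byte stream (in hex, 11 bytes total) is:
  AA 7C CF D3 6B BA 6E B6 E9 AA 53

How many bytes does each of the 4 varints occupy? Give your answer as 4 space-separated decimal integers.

  byte[0]=0xAA cont=1 payload=0x2A=42: acc |= 42<<0 -> acc=42 shift=7
  byte[1]=0x7C cont=0 payload=0x7C=124: acc |= 124<<7 -> acc=15914 shift=14 [end]
Varint 1: bytes[0:2] = AA 7C -> value 15914 (2 byte(s))
  byte[2]=0xCF cont=1 payload=0x4F=79: acc |= 79<<0 -> acc=79 shift=7
  byte[3]=0xD3 cont=1 payload=0x53=83: acc |= 83<<7 -> acc=10703 shift=14
  byte[4]=0x6B cont=0 payload=0x6B=107: acc |= 107<<14 -> acc=1763791 shift=21 [end]
Varint 2: bytes[2:5] = CF D3 6B -> value 1763791 (3 byte(s))
  byte[5]=0xBA cont=1 payload=0x3A=58: acc |= 58<<0 -> acc=58 shift=7
  byte[6]=0x6E cont=0 payload=0x6E=110: acc |= 110<<7 -> acc=14138 shift=14 [end]
Varint 3: bytes[5:7] = BA 6E -> value 14138 (2 byte(s))
  byte[7]=0xB6 cont=1 payload=0x36=54: acc |= 54<<0 -> acc=54 shift=7
  byte[8]=0xE9 cont=1 payload=0x69=105: acc |= 105<<7 -> acc=13494 shift=14
  byte[9]=0xAA cont=1 payload=0x2A=42: acc |= 42<<14 -> acc=701622 shift=21
  byte[10]=0x53 cont=0 payload=0x53=83: acc |= 83<<21 -> acc=174765238 shift=28 [end]
Varint 4: bytes[7:11] = B6 E9 AA 53 -> value 174765238 (4 byte(s))

Answer: 2 3 2 4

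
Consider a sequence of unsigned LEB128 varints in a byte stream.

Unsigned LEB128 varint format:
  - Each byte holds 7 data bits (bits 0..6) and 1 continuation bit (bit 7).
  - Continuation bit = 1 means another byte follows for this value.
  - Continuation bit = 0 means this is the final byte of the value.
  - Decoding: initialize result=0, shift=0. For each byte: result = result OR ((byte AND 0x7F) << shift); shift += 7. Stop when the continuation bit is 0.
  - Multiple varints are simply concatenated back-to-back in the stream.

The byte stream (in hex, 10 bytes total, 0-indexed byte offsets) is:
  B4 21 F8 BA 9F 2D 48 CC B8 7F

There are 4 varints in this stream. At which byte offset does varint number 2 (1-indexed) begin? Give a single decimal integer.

Answer: 2

Derivation:
  byte[0]=0xB4 cont=1 payload=0x34=52: acc |= 52<<0 -> acc=52 shift=7
  byte[1]=0x21 cont=0 payload=0x21=33: acc |= 33<<7 -> acc=4276 shift=14 [end]
Varint 1: bytes[0:2] = B4 21 -> value 4276 (2 byte(s))
  byte[2]=0xF8 cont=1 payload=0x78=120: acc |= 120<<0 -> acc=120 shift=7
  byte[3]=0xBA cont=1 payload=0x3A=58: acc |= 58<<7 -> acc=7544 shift=14
  byte[4]=0x9F cont=1 payload=0x1F=31: acc |= 31<<14 -> acc=515448 shift=21
  byte[5]=0x2D cont=0 payload=0x2D=45: acc |= 45<<21 -> acc=94887288 shift=28 [end]
Varint 2: bytes[2:6] = F8 BA 9F 2D -> value 94887288 (4 byte(s))
  byte[6]=0x48 cont=0 payload=0x48=72: acc |= 72<<0 -> acc=72 shift=7 [end]
Varint 3: bytes[6:7] = 48 -> value 72 (1 byte(s))
  byte[7]=0xCC cont=1 payload=0x4C=76: acc |= 76<<0 -> acc=76 shift=7
  byte[8]=0xB8 cont=1 payload=0x38=56: acc |= 56<<7 -> acc=7244 shift=14
  byte[9]=0x7F cont=0 payload=0x7F=127: acc |= 127<<14 -> acc=2088012 shift=21 [end]
Varint 4: bytes[7:10] = CC B8 7F -> value 2088012 (3 byte(s))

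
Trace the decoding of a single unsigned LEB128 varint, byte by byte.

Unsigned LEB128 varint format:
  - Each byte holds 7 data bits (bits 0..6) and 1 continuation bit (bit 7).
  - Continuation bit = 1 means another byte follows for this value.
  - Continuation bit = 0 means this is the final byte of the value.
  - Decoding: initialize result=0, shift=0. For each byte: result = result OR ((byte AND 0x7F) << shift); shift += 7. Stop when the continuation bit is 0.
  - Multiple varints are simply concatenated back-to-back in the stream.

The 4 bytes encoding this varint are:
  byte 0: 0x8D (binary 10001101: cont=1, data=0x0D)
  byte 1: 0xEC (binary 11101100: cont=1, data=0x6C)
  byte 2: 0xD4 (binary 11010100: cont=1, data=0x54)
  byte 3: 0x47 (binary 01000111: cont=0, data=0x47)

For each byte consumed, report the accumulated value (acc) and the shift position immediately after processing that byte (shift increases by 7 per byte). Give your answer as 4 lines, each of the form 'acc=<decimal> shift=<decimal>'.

byte 0=0x8D: payload=0x0D=13, contrib = 13<<0 = 13; acc -> 13, shift -> 7
byte 1=0xEC: payload=0x6C=108, contrib = 108<<7 = 13824; acc -> 13837, shift -> 14
byte 2=0xD4: payload=0x54=84, contrib = 84<<14 = 1376256; acc -> 1390093, shift -> 21
byte 3=0x47: payload=0x47=71, contrib = 71<<21 = 148897792; acc -> 150287885, shift -> 28

Answer: acc=13 shift=7
acc=13837 shift=14
acc=1390093 shift=21
acc=150287885 shift=28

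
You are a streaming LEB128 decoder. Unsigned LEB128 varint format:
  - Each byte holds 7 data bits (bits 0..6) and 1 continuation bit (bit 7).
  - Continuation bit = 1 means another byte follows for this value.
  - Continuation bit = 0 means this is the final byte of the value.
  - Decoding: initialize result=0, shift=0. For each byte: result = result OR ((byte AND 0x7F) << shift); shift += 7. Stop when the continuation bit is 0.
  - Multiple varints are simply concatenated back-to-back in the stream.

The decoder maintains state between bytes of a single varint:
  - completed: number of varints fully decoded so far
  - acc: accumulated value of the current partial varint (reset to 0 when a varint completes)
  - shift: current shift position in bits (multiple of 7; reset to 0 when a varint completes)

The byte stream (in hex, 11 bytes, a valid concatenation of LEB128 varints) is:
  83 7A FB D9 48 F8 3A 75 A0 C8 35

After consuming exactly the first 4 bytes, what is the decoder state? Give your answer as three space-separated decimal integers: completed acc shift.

byte[0]=0x83 cont=1 payload=0x03: acc |= 3<<0 -> completed=0 acc=3 shift=7
byte[1]=0x7A cont=0 payload=0x7A: varint #1 complete (value=15619); reset -> completed=1 acc=0 shift=0
byte[2]=0xFB cont=1 payload=0x7B: acc |= 123<<0 -> completed=1 acc=123 shift=7
byte[3]=0xD9 cont=1 payload=0x59: acc |= 89<<7 -> completed=1 acc=11515 shift=14

Answer: 1 11515 14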